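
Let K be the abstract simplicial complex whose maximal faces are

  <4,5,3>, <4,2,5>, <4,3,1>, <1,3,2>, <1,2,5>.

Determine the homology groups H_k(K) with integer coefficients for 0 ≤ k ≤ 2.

H_0 ≅ Z,  H_1 ≅ Z,  H_2 = 0.

We work with the vertex ordering 1 < 2 < 3 < 4 < 5. The simplices of K, each written with vertices in increasing order, are:

  0-simplices (5): [1], [2], [3], [4], [5]
  1-simplices (10): [1,2], [1,3], [1,4], [1,5], [2,3], [2,4], [2,5], [3,4], [3,5], [4,5]
  2-simplices (5): [1,2,3], [1,2,5], [1,3,4], [2,4,5], [3,4,5]

so the chain groups are C_0 ≅ Z^5, C_1 ≅ Z^10, C_2 ≅ Z^5.

The boundary map ∂_1: C_1 → C_0 is given by ∂[p,q] = [q] − [p].
The resulting 5×10 matrix has rank 4, and its Smith normal form has invariant factors (1,1,1,1).

Boundary ∂_2: C_2 → C_1 acts by ∂[p,q,r] = [q,r] − [p,r] + [p,q]. For instance
  ∂[2,4,5] = [4,5] − [2,5] + [2,4],
  ∂[1,3,4] = [3,4] − [1,4] + [1,3].
As a 10×5 matrix over Z this has rank 5, with invariant factors (1,1,1,1,1).

Computing H_k = (kernel of ∂_k) / (image of ∂_{k+1}):

  H_0: rank C_0 − rank ∂_1 = 5 − 4 = 1, and the invariant factors of ∂_1 are all 1, so H_0 ≅ Z.
  H_1: rank ker ∂_1 − rank ∂_2 = (10 − 4) − 5 = 1, and the invariant factors of ∂_2 are all 1, so H_1 ≅ Z.
  H_2: rank ker ∂_2 − rank ∂_3 = (5 − 5) − 0 = 0, and there is no ∂_3, so H_2 ≅ 0.

As a check, the Euler characteristic is 5 − 10 + 5 = 0, which agrees with 1 − 1 + 0 = 0.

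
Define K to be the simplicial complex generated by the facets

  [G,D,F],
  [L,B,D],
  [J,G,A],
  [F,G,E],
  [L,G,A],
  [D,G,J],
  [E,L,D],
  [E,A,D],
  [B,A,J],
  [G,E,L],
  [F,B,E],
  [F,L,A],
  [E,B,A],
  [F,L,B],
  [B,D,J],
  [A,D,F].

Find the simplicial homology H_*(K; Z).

We work with the vertex ordering A < B < D < E < F < G < J < L. The simplices of K, each written with vertices in increasing order, are:

  0-simplices (8): A, B, D, E, F, G, J, L
  1-simplices (24): AB, AD, AE, AF, AG, AJ, AL, BD, BE, BF, BJ, BL, DE, DF, DG, DJ, DL, EF, EG, EL, FG, FL, GJ, GL
  2-simplices (16): ABE, ABJ, ADE, ADF, AFL, AGJ, AGL, BDJ, BDL, BEF, BFL, DEL, DFG, DGJ, EFG, EGL

Hence C_0 ≅ Z^8, C_1 ≅ Z^24, C_2 ≅ Z^16.

The boundary map ∂_1: C_1 → C_0 is given by ∂[p,q] = [q] − [p]. For instance
  ∂DG = G − D.
As a 8×24 matrix over Z this has rank 7, with invariant factors (1,1,1,1,1,1,1).

The boundary map ∂_2: C_2 → C_1 maps a triangle to the signed sum of its edges. For instance
  ∂ADE = DE − AE + AD,
  ∂AGL = GL − AL + AG.
The 24×16 boundary matrix has rank 15 and Smith normal form diag(1,1,1,1,1,1,1,1,1,1,1,1,1,1,1).

Reading off H_k = ker ∂_k / im ∂_{k+1}:

  H_0: rank C_0 − rank ∂_1 = 8 − 7 = 1, and the invariant factors of ∂_1 are all 1, so H_0 ≅ Z.
  H_1: rank ker ∂_1 − rank ∂_2 = (24 − 7) − 15 = 2, and the invariant factors of ∂_2 are all 1, so H_1 ≅ Z^2.
  H_2: rank ker ∂_2 − rank ∂_3 = (16 − 15) − 0 = 1, and there is no ∂_3, so H_2 ≅ Z.

As a check, the Euler characteristic is 8 − 24 + 16 = 0, which agrees with 1 − 2 + 1 = 0.

H_0 ≅ Z,  H_1 ≅ Z^2,  H_2 ≅ Z.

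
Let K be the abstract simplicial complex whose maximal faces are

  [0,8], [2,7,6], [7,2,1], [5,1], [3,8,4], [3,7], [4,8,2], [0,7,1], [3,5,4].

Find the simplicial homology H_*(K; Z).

H_0 = Z,  H_1 = Z^3,  H_2 = 0.

Order the vertices as 0 < 1 < 2 < 3 < 4 < 5 < 6 < 7 < 8. Listing each simplex with vertices in this order, K has dimension 2 with simplices:

  0-simplices (9): [0], [1], [2], [3], [4], [5], [6], [7], [8]
  1-simplices (17): [0,1], [0,7], [0,8], [1,2], [1,5], [1,7], [2,4], [2,6], [2,7], [2,8], [3,4], [3,5], [3,7], [3,8], [4,5], [4,8], [6,7]
  2-simplices (6): [0,1,7], [1,2,7], [2,4,8], [2,6,7], [3,4,5], [3,4,8]

giving chain groups C_0 ≅ Z^9, C_1 ≅ Z^17, C_2 ≅ Z^6.

Boundary ∂_1: C_1 → C_0 is given by ∂[p,q] = [q] − [p].
The 9×17 boundary matrix has rank 8 and Smith normal form diag(1,1,1,1,1,1,1,1).

Boundary ∂_2: C_2 → C_1 maps a triangle to the signed sum of its edges. For instance
  ∂[3,4,5] = [4,5] − [3,5] + [3,4],
  ∂[3,4,8] = [4,8] − [3,8] + [3,4].
The 17×6 boundary matrix has rank 6 and Smith normal form diag(1,1,1,1,1,1).

Reading off H_k = ker ∂_k / im ∂_{k+1}:

  H_0: rank C_0 − rank ∂_1 = 9 − 8 = 1, and the invariant factors of ∂_1 are all 1, so H_0 = Z.
  H_1: rank ker ∂_1 − rank ∂_2 = (17 − 8) − 6 = 3, and the invariant factors of ∂_2 are all 1, so H_1 = Z^3.
  H_2: rank ker ∂_2 − rank ∂_3 = (6 − 6) − 0 = 0, and there is no ∂_3, so H_2 = 0.

As a check, the Euler characteristic is 9 − 17 + 6 = -2, which agrees with 1 − 3 + 0 = -2.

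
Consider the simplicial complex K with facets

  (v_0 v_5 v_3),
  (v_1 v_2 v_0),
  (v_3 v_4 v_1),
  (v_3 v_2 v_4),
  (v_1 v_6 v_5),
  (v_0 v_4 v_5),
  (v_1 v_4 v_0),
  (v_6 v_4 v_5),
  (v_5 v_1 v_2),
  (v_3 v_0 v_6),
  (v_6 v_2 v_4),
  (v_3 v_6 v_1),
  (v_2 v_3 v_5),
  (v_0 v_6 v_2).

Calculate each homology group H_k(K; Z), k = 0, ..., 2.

H_0 ≅ Z,  H_1 ≅ Z^2,  H_2 ≅ Z.

Take the total order v_0 < v_1 < v_2 < v_3 < v_4 < v_5 < v_6 on the vertex set. Then K (dimension 2) consists of the simplices:

  0-simplices (7): [v_0], [v_1], [v_2], [v_3], [v_4], [v_5], [v_6]
  1-simplices (21): (21 of them)
  2-simplices (14): (14 of them)

Hence C_0 ≅ Z^7, C_1 ≅ Z^21, C_2 ≅ Z^14.

∂_1: C_1 → C_0 is given by ∂[p,q] = [q] − [p].
This gives a 7×21 integer matrix of rank 6; reducing to Smith normal form yields diagonal entries (1,1,1,1,1,1).

The boundary map ∂_2: C_2 → C_1 acts by ∂[p,q,r] = [q,r] − [p,r] + [p,q]. For instance
  ∂[v_2,v_3,v_4] = [v_3,v_4] − [v_2,v_4] + [v_2,v_3],
  ∂[v_1,v_3,v_6] = [v_3,v_6] − [v_1,v_6] + [v_1,v_3].
The 21×14 boundary matrix has rank 13 and Smith normal form diag(1,1,1,1,1,1,1,1,1,1,1,1,1).

From H_k ≅ ker(∂_k) / im(∂_{k+1}) we obtain:

  H_0: rank C_0 − rank ∂_1 = 7 − 6 = 1, and the invariant factors of ∂_1 are all 1, so H_0 ≅ Z.
  H_1: rank ker ∂_1 − rank ∂_2 = (21 − 6) − 13 = 2, and the invariant factors of ∂_2 are all 1, so H_1 ≅ Z^2.
  H_2: rank ker ∂_2 − rank ∂_3 = (14 − 13) − 0 = 1, and there is no ∂_3, so H_2 ≅ Z.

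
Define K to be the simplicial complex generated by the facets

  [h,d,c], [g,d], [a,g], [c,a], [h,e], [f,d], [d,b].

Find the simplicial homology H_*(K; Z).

H_0 = Z,  H_1 = Z,  H_2 = 0.

We work with the vertex ordering a < b < c < d < e < f < g < h. The simplices of K, each written with vertices in increasing order, are:

  0-simplices (8): a, b, c, d, e, f, g, h
  1-simplices (9): ac, ag, bd, cd, ch, df, dg, dh, eh
  2-simplices (1): cdh

so the chain groups are C_0 ≅ Z^8, C_1 ≅ Z^9, C_2 ≅ Z^1.

Boundary ∂_1: C_1 → C_0 sends each edge [p,q] (with p < q) to q − p.
This gives a 8×9 integer matrix of rank 7; reducing to Smith normal form yields diagonal entries (1,1,1,1,1,1,1).

∂_2: C_2 → C_1 acts by ∂[p,q,r] = [q,r] − [p,r] + [p,q]. For instance
  ∂cdh = dh − ch + cd.
As a 9×1 matrix over Z this has rank 1, with invariant factors (1).

Reading off H_k = ker ∂_k / im ∂_{k+1}:

  H_0: rank C_0 − rank ∂_1 = 8 − 7 = 1, and the invariant factors of ∂_1 are all 1, so H_0 ≅ Z.
  H_1: rank ker ∂_1 − rank ∂_2 = (9 − 7) − 1 = 1, and the invariant factors of ∂_2 are all 1, so H_1 ≅ Z.
  H_2: rank ker ∂_2 − rank ∂_3 = (1 − 1) − 0 = 0, and there is no ∂_3, so H_2 ≅ 0.

As a check, the Euler characteristic is 8 − 9 + 1 = 0, which agrees with 1 − 1 + 0 = 0.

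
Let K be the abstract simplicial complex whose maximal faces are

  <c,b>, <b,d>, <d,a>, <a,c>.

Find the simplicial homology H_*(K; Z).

H_0 ≅ Z,  H_1 ≅ Z.

Take the total order a < b < c < d on the vertex set. Then K (dimension 1) consists of the simplices:

  0-simplices (4): a, b, c, d
  1-simplices (4): ac, ad, bc, bd

giving chain groups C_0 ≅ Z^4, C_1 ≅ Z^4.

Boundary ∂_1: C_1 → C_0 sends each edge [p,q] (with p < q) to q − p. For instance
  ∂bc = c − b.
As a 4×4 matrix over Z this has rank 3, with invariant factors (1,1,1).

Computing H_k = (kernel of ∂_k) / (image of ∂_{k+1}):

  H_0: rank C_0 − rank ∂_1 = 4 − 3 = 1, and the invariant factors of ∂_1 are all 1, so H_0 ≅ Z.
  H_1: rank ker ∂_1 − rank ∂_2 = (4 − 3) − 0 = 1, and there is no ∂_2, so H_1 ≅ Z.

As a check, the Euler characteristic is 4 − 4 = 0, which agrees with 1 − 1 = 0.
(K is a triangulation of the circle S^1.)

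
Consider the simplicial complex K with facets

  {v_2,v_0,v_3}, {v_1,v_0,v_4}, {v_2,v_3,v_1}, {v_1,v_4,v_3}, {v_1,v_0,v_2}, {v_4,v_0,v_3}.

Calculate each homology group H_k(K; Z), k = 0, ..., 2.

H_0 ≅ Z,  H_1 = 0,  H_2 ≅ Z.

Fix the vertex order v_0 < v_1 < v_2 < v_3 < v_4 and write every simplex with vertices in increasing order. Then dim K = 2 and the simplices of K are:

  0-simplices (5): [v_0], [v_1], [v_2], [v_3], [v_4]
  1-simplices (9): [v_0,v_1], [v_0,v_2], [v_0,v_3], [v_0,v_4], [v_1,v_2], [v_1,v_3], [v_1,v_4], [v_2,v_3], [v_3,v_4]
  2-simplices (6): [v_0,v_1,v_2], [v_0,v_1,v_4], [v_0,v_2,v_3], [v_0,v_3,v_4], [v_1,v_2,v_3], [v_1,v_3,v_4]

so the chain groups are C_0 ≅ Z^5, C_1 ≅ Z^9, C_2 ≅ Z^6.

The boundary map ∂_1: C_1 → C_0 is given by ∂[p,q] = [q] − [p].
As a 5×9 matrix over Z this has rank 4, with invariant factors (1,1,1,1).

The boundary map ∂_2: C_2 → C_1 maps a triangle to the signed sum of its edges. For instance
  ∂[v_0,v_1,v_2] = [v_1,v_2] − [v_0,v_2] + [v_0,v_1],
  ∂[v_0,v_2,v_3] = [v_2,v_3] − [v_0,v_3] + [v_0,v_2].
The 9×6 boundary matrix has rank 5 and Smith normal form diag(1,1,1,1,1).

Now H_k = ker ∂_k / im ∂_{k+1}, so:

  H_0: rank C_0 − rank ∂_1 = 5 − 4 = 1, and the invariant factors of ∂_1 are all 1, so H_0 ≅ Z.
  H_1: rank ker ∂_1 − rank ∂_2 = (9 − 4) − 5 = 0, and the invariant factors of ∂_2 are all 1, so H_1 ≅ 0.
  H_2: rank ker ∂_2 − rank ∂_3 = (6 − 5) − 0 = 1, and there is no ∂_3, so H_2 ≅ Z.

As a check, the Euler characteristic is 5 − 9 + 6 = 2, which agrees with 1 − 0 + 1 = 2.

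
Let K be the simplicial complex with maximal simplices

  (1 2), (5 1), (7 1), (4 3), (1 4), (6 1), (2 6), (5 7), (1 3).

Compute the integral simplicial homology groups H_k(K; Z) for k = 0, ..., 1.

K has 7 vertices, 9 edges.
rank ∂_0 = 0, rank ∂_1 = 6 ⇒ b_0 = 7 − 0 − 6 = 1; all invariant factors of ∂_1 are 1 so no torsion. So H_0 = Z.
rank ∂_1 = 6, rank ∂_2 = 0 ⇒ b_1 = 9 − 6 − 0 = 3. So H_1 = Z^3.

H_0 ≅ Z,  H_1 ≅ Z^3.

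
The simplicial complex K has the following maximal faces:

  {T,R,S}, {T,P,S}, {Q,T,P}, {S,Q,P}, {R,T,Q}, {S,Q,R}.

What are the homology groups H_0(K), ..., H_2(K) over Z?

Take the total order P < Q < R < S < T on the vertex set. Then K (dimension 2) consists of the simplices:

  0-simplices (5): P, Q, R, S, T
  1-simplices (9): PQ, PS, PT, QR, QS, QT, RS, RT, ST
  2-simplices (6): PQS, PQT, PST, QRS, QRT, RST

giving chain groups C_0 ≅ Z^5, C_1 ≅ Z^9, C_2 ≅ Z^6.

The boundary map ∂_1: C_1 → C_0 maps an edge to its endpoints' difference, ∂[p,q] = q − p.
The resulting 5×9 matrix has rank 4, and its Smith normal form has invariant factors (1,1,1,1).

∂_2: C_2 → C_1 sends each 2-simplex [p,q,r] to [q,r] − [p,r] + [p,q]. For instance
  ∂QRT = RT − QT + QR,
  ∂QRS = RS − QS + QR.
The resulting 9×6 matrix has rank 5, and its Smith normal form has invariant factors (1,1,1,1,1).

Now H_k = ker ∂_k / im ∂_{k+1}, so:

  H_0: rank C_0 − rank ∂_1 = 5 − 4 = 1, and the invariant factors of ∂_1 are all 1, so H_0 = Z.
  H_1: rank ker ∂_1 − rank ∂_2 = (9 − 4) − 5 = 0, and the invariant factors of ∂_2 are all 1, so H_1 = 0.
  H_2: rank ker ∂_2 − rank ∂_3 = (6 − 5) − 0 = 1, and there is no ∂_3, so H_2 = Z.

As a check, the Euler characteristic is 5 − 9 + 6 = 2, which agrees with 1 − 0 + 1 = 2.

H_0 ≅ Z,  H_1 = 0,  H_2 ≅ Z.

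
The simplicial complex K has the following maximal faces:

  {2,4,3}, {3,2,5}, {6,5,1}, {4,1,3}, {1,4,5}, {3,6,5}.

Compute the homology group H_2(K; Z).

Take the total order 1 < 2 < 3 < 4 < 5 < 6 on the vertex set. Then K (dimension 2) consists of the simplices:

  0-simplices (6): [1], [2], [3], [4], [5], [6]
  1-simplices (12): [1,3], [1,4], [1,5], [1,6], [2,3], [2,4], [2,5], [3,4], [3,5], [3,6], [4,5], [5,6]
  2-simplices (6): [1,3,4], [1,4,5], [1,5,6], [2,3,4], [2,3,5], [3,5,6]

giving chain groups C_0 ≅ Z^6, C_1 ≅ Z^12, C_2 ≅ Z^6.

The boundary map ∂_1: C_1 → C_0 sends each edge [p,q] (with p < q) to q − p. For instance
  ∂[1,5] = [5] − [1].
As a 6×12 matrix over Z this has rank 5, with invariant factors (1,1,1,1,1).

The boundary map ∂_2: C_2 → C_1 acts by ∂[p,q,r] = [q,r] − [p,r] + [p,q]. For instance
  ∂[2,3,5] = [3,5] − [2,5] + [2,3],
  ∂[3,5,6] = [5,6] − [3,6] + [3,5].
The 12×6 boundary matrix has rank 6 and Smith normal form diag(1,1,1,1,1,1).

Reading off H_k = ker ∂_k / im ∂_{k+1}:

  H_2: rank ker ∂_2 − rank ∂_3 = (6 − 6) − 0 = 0, and there is no ∂_3, so H_2 = 0.

H_2 ≅ 0.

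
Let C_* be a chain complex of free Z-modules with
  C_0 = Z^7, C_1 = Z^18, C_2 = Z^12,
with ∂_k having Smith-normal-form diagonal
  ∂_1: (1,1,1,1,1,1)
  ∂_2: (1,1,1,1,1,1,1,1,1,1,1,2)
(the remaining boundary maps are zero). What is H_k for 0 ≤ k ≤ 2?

H_0: b_0 = 7 − 0 − 6 = 1; torsion from ∂_1 factors > 1: none. So H_0 ≅ Z.
H_1: b_1 = 18 − 6 − 12 = 0; torsion from ∂_2 factors > 1: [2]. So H_1 ≅ Z/2.
H_2: b_2 = 12 − 12 − 0 = 0; torsion from ∂_3 factors > 1: none. So H_2 ≅ 0.

H_0 ≅ Z,  H_1 ≅ Z/2,  H_2 = 0.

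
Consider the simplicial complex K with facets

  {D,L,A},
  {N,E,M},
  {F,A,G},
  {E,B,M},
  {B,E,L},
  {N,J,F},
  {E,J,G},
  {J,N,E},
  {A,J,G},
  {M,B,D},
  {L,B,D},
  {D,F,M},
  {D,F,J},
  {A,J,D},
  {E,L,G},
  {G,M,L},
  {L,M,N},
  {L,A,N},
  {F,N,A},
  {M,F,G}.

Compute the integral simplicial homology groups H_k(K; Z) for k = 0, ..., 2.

We work with the vertex ordering A < B < D < E < F < G < J < L < M < N. The simplices of K, each written with vertices in increasing order, are:

  0-simplices (10): A, B, D, E, F, G, J, L, M, N
  1-simplices (30): AD, AF, AG, AJ, AL, AN, BD, BE, BL, BM, DF, DJ, DL, DM, EG, EJ, EL, EM, EN, FG, FJ, FM, FN, GJ, GL, GM, JN, LM, LN, MN
  2-simplices (20): ADJ, ADL, AFG, AFN, AGJ, ALN, BDL, BDM, BEL, BEM, DFJ, DFM, EGJ, EGL, EJN, EMN, FGM, FJN, GLM, LMN

so the chain groups are C_0 ≅ Z^10, C_1 ≅ Z^30, C_2 ≅ Z^20.

The boundary map ∂_1: C_1 → C_0 sends each edge [p,q] (with p < q) to q − p.
The 10×30 boundary matrix has rank 9 and Smith normal form diag(1,1,1,1,1,1,1,1,1).

Boundary ∂_2: C_2 → C_1 acts by ∂[p,q,r] = [q,r] − [p,r] + [p,q]. For instance
  ∂GLM = LM − GM + GL,
  ∂BEM = EM − BM + BE.
The resulting 30×20 matrix has rank 20, and its Smith normal form has invariant factors (1,1,1,1,1,1,1,1,1,1,1,1,1,1,1,1,1,1,1,2).

Reading off H_k = ker ∂_k / im ∂_{k+1}:

  H_0: rank C_0 − rank ∂_1 = 10 − 9 = 1, and the invariant factors of ∂_1 are all 1, so H_0 ≅ Z.
  H_1: rank ker ∂_1 − rank ∂_2 = (30 − 9) − 20 = 1, and ∂_2 has invariant factor 2 > 1, so H_1 ≅ Z ⊕ Z_2.
  H_2: rank ker ∂_2 − rank ∂_3 = (20 − 20) − 0 = 0, and there is no ∂_3, so H_2 ≅ 0.

As a check, the Euler characteristic is 10 − 30 + 20 = 0, which agrees with 1 − 1 + 0 = 0.

H_0 = Z,  H_1 = Z ⊕ Z_2,  H_2 = 0.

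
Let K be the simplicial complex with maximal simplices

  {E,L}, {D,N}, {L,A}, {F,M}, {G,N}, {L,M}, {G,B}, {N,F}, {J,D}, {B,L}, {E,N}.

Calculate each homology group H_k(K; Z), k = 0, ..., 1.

Take the total order A < B < D < E < F < G < J < L < M < N on the vertex set. Then K (dimension 1) consists of the simplices:

  0-simplices (10): A, B, D, E, F, G, J, L, M, N
  1-simplices (11): AL, BG, BL, DJ, DN, EL, EN, FM, FN, GN, LM

giving chain groups C_0 ≅ Z^10, C_1 ≅ Z^11.

The boundary map ∂_1: C_1 → C_0 maps an edge to its endpoints' difference, ∂[p,q] = q − p. For instance
  ∂GN = N − G.
As a 10×11 matrix over Z this has rank 9, with invariant factors (1,1,1,1,1,1,1,1,1).

Computing H_k = (kernel of ∂_k) / (image of ∂_{k+1}):

  H_0: rank C_0 − rank ∂_1 = 10 − 9 = 1, and the invariant factors of ∂_1 are all 1, so H_0 = Z.
  H_1: rank ker ∂_1 − rank ∂_2 = (11 − 9) − 0 = 2, and there is no ∂_2, so H_1 = Z^2.

As a check, the Euler characteristic is 10 − 11 = -1, which agrees with 1 − 2 = -1.

H_0 ≅ Z,  H_1 ≅ Z^2.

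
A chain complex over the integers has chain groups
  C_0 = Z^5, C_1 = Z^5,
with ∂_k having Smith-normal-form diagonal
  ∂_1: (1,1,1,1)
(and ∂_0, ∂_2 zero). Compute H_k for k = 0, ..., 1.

H_0 = Z,  H_1 = Z.

H_0: b_0 = 5 − 0 − 4 = 1; torsion from ∂_1 factors > 1: none. So H_0 = Z.
H_1: b_1 = 5 − 4 − 0 = 1; torsion from ∂_2 factors > 1: none. So H_1 = Z.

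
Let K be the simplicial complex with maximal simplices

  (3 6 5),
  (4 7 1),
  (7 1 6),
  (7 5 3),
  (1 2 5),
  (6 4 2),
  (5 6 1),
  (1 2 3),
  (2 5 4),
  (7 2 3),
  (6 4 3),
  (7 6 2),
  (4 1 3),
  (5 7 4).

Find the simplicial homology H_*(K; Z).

K has 7 vertices, 21 edges, 14 triangles.
rank ∂_0 = 0, rank ∂_1 = 6 ⇒ b_0 = 7 − 0 − 6 = 1; all invariant factors of ∂_1 are 1 so no torsion. So H_0 = Z.
rank ∂_1 = 6, rank ∂_2 = 13 ⇒ b_1 = 21 − 6 − 13 = 2; all invariant factors of ∂_2 are 1 so no torsion. So H_1 = Z^2.
rank ∂_2 = 13, rank ∂_3 = 0 ⇒ b_2 = 14 − 13 − 0 = 1. So H_2 = Z.

H_0 = Z,  H_1 = Z^2,  H_2 = Z.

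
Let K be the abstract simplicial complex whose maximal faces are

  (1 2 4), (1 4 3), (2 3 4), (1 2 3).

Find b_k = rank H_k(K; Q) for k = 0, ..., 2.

Take the total order 1 < 2 < 3 < 4 on the vertex set. Then K (dimension 2) consists of the simplices:

  0-simplices (4): [1], [2], [3], [4]
  1-simplices (6): [1,2], [1,3], [1,4], [2,3], [2,4], [3,4]
  2-simplices (4): [1,2,3], [1,2,4], [1,3,4], [2,3,4]

so the chain groups are C_0 ≅ Z^4, C_1 ≅ Z^6, C_2 ≅ Z^4.

The boundary map ∂_1: C_1 → C_0 sends each edge [p,q] (with p < q) to q − p.
As a 4×6 matrix over Z this has rank 3, with invariant factors (1,1,1).

∂_2: C_2 → C_1 acts by ∂[p,q,r] = [q,r] − [p,r] + [p,q]. For instance
  ∂[2,3,4] = [3,4] − [2,4] + [2,3],
  ∂[1,2,4] = [2,4] − [1,4] + [1,2].
This gives a 6×4 integer matrix of rank 3; reducing to Smith normal form yields diagonal entries (1,1,1).

Now H_k = ker ∂_k / im ∂_{k+1}, so:

  H_0: rank C_0 − rank ∂_1 = 4 − 3 = 1, and the invariant factors of ∂_1 are all 1, so H_0 ≅ Z.
  H_1: rank ker ∂_1 − rank ∂_2 = (6 − 3) − 3 = 0, and the invariant factors of ∂_2 are all 1, so H_1 ≅ 0.
  H_2: rank ker ∂_2 − rank ∂_3 = (4 − 3) − 0 = 1, and there is no ∂_3, so H_2 ≅ Z.

Hence the Betti numbers are b_0 = 1, b_1 = 0, b_2 = 1.

b_0 = 1, b_1 = 0, b_2 = 1.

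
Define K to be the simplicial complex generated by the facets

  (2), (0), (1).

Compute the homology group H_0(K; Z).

Fix the vertex order 0 < 1 < 2 and write every simplex with vertices in increasing order. Then dim K = 0 and the simplices of K are:

  0-simplices (3): [0], [1], [2]

Hence C_0 ≅ Z^3.

Reading off H_k = ker ∂_k / im ∂_{k+1}:

  H_0: rank C_0 − rank ∂_1 = 3 − 0 = 3, and there is no ∂_1, so H_0 = Z^3.

H_0 = Z^3.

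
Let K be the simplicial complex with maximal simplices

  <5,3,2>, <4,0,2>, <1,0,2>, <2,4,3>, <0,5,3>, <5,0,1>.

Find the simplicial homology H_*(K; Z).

K has 6 vertices, 12 edges, 6 triangles.
rank ∂_0 = 0, rank ∂_1 = 5 ⇒ b_0 = 6 − 0 − 5 = 1; all invariant factors of ∂_1 are 1 so no torsion. So H_0 ≅ Z.
rank ∂_1 = 5, rank ∂_2 = 6 ⇒ b_1 = 12 − 5 − 6 = 1; all invariant factors of ∂_2 are 1 so no torsion. So H_1 ≅ Z.
rank ∂_2 = 6, rank ∂_3 = 0 ⇒ b_2 = 6 − 6 − 0 = 0. So H_2 ≅ 0.

H_0 ≅ Z,  H_1 ≅ Z,  H_2 = 0.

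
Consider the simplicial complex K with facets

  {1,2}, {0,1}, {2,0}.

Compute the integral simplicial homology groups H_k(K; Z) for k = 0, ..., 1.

H_0 = Z,  H_1 = Z.

Order the vertices as 0 < 1 < 2. Listing each simplex with vertices in this order, K has dimension 1 with simplices:

  0-simplices (3): [0], [1], [2]
  1-simplices (3): [0,1], [0,2], [1,2]

giving chain groups C_0 ≅ Z^3, C_1 ≅ Z^3.

∂_1: C_1 → C_0 is given by ∂[p,q] = [q] − [p]. For instance
  ∂[0,2] = [2] − [0].
As a 3×3 matrix over Z this has rank 2, with invariant factors (1,1).

Now H_k = ker ∂_k / im ∂_{k+1}, so:

  H_0: rank C_0 − rank ∂_1 = 3 − 2 = 1, and the invariant factors of ∂_1 are all 1, so H_0 ≅ Z.
  H_1: rank ker ∂_1 − rank ∂_2 = (3 − 2) − 0 = 1, and there is no ∂_2, so H_1 ≅ Z.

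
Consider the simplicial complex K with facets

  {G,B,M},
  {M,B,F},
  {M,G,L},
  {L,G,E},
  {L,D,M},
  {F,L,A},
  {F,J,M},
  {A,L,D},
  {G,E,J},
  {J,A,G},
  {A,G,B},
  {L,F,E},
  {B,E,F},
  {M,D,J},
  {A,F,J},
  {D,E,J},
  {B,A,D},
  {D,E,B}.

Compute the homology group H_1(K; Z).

H_1 = Z^2.

Fix the vertex order A < B < D < E < F < G < J < L < M and write every simplex with vertices in increasing order. Then dim K = 2 and the simplices of K are:

  0-simplices (9): A, B, D, E, F, G, J, L, M
  1-simplices (27): AB, AD, AF, AG, AJ, AL, BD, BE, BF, BG, BM, DE, DJ, DL, DM, EF, EG, EJ, EL, FJ, FL, FM, GJ, GL, GM, JM, LM
  2-simplices (18): ABD, ABG, ADL, AFJ, AFL, AGJ, BDE, BEF, BFM, BGM, DEJ, DJM, DLM, EFL, EGJ, EGL, FJM, GLM

so the chain groups are C_0 ≅ Z^9, C_1 ≅ Z^27, C_2 ≅ Z^18.

The boundary map ∂_1: C_1 → C_0 is given by ∂[p,q] = [q] − [p].
This gives a 9×27 integer matrix of rank 8; reducing to Smith normal form yields diagonal entries (1,1,1,1,1,1,1,1).

Boundary ∂_2: C_2 → C_1 sends each 2-simplex [p,q,r] to [q,r] − [p,r] + [p,q]. For instance
  ∂AFL = FL − AL + AF,
  ∂EFL = FL − EL + EF.
The 27×18 boundary matrix has rank 17 and Smith normal form diag(1,1,1,1,1,1,1,1,1,1,1,1,1,1,1,1,1).

Reading off H_k = ker ∂_k / im ∂_{k+1}:

  H_1: rank ker ∂_1 − rank ∂_2 = (27 − 8) − 17 = 2, and the invariant factors of ∂_2 are all 1, so H_1 ≅ Z^2.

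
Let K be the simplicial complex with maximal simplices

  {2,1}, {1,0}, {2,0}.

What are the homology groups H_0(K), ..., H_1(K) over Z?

We work with the vertex ordering 0 < 1 < 2. The simplices of K, each written with vertices in increasing order, are:

  0-simplices (3): [0], [1], [2]
  1-simplices (3): [0,1], [0,2], [1,2]

giving chain groups C_0 ≅ Z^3, C_1 ≅ Z^3.

Boundary ∂_1: C_1 → C_0 is given by ∂[p,q] = [q] − [p]. For instance
  ∂[0,1] = [1] − [0].
The 3×3 boundary matrix has rank 2 and Smith normal form diag(1,1).

Now H_k = ker ∂_k / im ∂_{k+1}, so:

  H_0: rank C_0 − rank ∂_1 = 3 − 2 = 1, and the invariant factors of ∂_1 are all 1, so H_0 = Z.
  H_1: rank ker ∂_1 − rank ∂_2 = (3 − 2) − 0 = 1, and there is no ∂_2, so H_1 = Z.

(K is a triangulation of the circle S^1.)

H_0 ≅ Z,  H_1 ≅ Z.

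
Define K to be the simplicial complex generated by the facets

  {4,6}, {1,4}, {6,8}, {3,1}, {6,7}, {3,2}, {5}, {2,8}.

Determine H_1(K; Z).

H_1 ≅ Z.

We work with the vertex ordering 1 < 2 < 3 < 4 < 5 < 6 < 7 < 8. The simplices of K, each written with vertices in increasing order, are:

  0-simplices (8): [1], [2], [3], [4], [5], [6], [7], [8]
  1-simplices (7): [1,3], [1,4], [2,3], [2,8], [4,6], [6,7], [6,8]

so the chain groups are C_0 ≅ Z^8, C_1 ≅ Z^7.

∂_1: C_1 → C_0 sends each edge [p,q] (with p < q) to q − p. For instance
  ∂[1,3] = [3] − [1].
The 8×7 boundary matrix has rank 6 and Smith normal form diag(1,1,1,1,1,1).

Computing H_k = (kernel of ∂_k) / (image of ∂_{k+1}):

  H_1: rank ker ∂_1 − rank ∂_2 = (7 − 6) − 0 = 1, and there is no ∂_2, so H_1 = Z.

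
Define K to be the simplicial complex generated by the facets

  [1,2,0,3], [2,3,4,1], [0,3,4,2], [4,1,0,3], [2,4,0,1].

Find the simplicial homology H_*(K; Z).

H_0 ≅ Z,  H_1 = 0,  H_2 = 0,  H_3 ≅ Z.

Take the total order 0 < 1 < 2 < 3 < 4 on the vertex set. Then K (dimension 3) consists of the simplices:

  0-simplices (5): [0], [1], [2], [3], [4]
  1-simplices (10): [0,1], [0,2], [0,3], [0,4], [1,2], [1,3], [1,4], [2,3], [2,4], [3,4]
  2-simplices (10): [0,1,2], [0,1,3], [0,1,4], [0,2,3], [0,2,4], [0,3,4], [1,2,3], [1,2,4], [1,3,4], [2,3,4]
  3-simplices (5): [0,1,2,3], [0,1,2,4], [0,1,3,4], [0,2,3,4], [1,2,3,4]

so the chain groups are C_0 ≅ Z^5, C_1 ≅ Z^10, C_2 ≅ Z^10, C_3 ≅ Z^5.

The boundary map ∂_1: C_1 → C_0 sends each edge [p,q] (with p < q) to q − p.
The resulting 5×10 matrix has rank 4, and its Smith normal form has invariant factors (1,1,1,1).

The boundary map ∂_2: C_2 → C_1 acts by ∂[p,q,r] = [q,r] − [p,r] + [p,q]. For instance
  ∂[0,1,4] = [1,4] − [0,4] + [0,1],
  ∂[0,1,3] = [1,3] − [0,3] + [0,1].
As a 10×10 matrix over Z this has rank 6, with invariant factors (1,1,1,1,1,1).

Boundary ∂_3: C_3 → C_2 sends each 3-simplex σ to the alternating sum Σ_i (−1)^i (σ with its i-th vertex removed). For instance
  ∂[0,1,2,4] = [1,2,4] − [0,2,4] + [0,1,4] − [0,1,2],
  ∂[1,2,3,4] = [2,3,4] − [1,3,4] + [1,2,4] − [1,2,3].
The 10×5 boundary matrix has rank 4 and Smith normal form diag(1,1,1,1).

Now H_k = ker ∂_k / im ∂_{k+1}, so:

  H_0: rank C_0 − rank ∂_1 = 5 − 4 = 1, and the invariant factors of ∂_1 are all 1, so H_0 = Z.
  H_1: rank ker ∂_1 − rank ∂_2 = (10 − 4) − 6 = 0, and the invariant factors of ∂_2 are all 1, so H_1 = 0.
  H_2: rank ker ∂_2 − rank ∂_3 = (10 − 6) − 4 = 0, and the invariant factors of ∂_3 are all 1, so H_2 = 0.
  H_3: rank ker ∂_3 − rank ∂_4 = (5 − 4) − 0 = 1, and there is no ∂_4, so H_3 = Z.

As a check, the Euler characteristic is 5 − 10 + 10 − 5 = 0, which agrees with 1 − 0 + 0 − 1 = 0.
(K is a triangulation of the 3-sphere S^3.)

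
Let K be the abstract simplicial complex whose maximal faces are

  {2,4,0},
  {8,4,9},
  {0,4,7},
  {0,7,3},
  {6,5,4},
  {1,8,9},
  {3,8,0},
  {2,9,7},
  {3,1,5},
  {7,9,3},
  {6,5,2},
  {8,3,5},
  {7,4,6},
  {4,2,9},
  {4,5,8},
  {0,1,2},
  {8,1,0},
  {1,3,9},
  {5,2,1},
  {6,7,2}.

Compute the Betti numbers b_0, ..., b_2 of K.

Fix the vertex order 0 < 1 < 2 < 3 < 4 < 5 < 6 < 7 < 8 < 9 and write every simplex with vertices in increasing order. Then dim K = 2 and the simplices of K are:

  0-simplices (10): [0], [1], [2], [3], [4], [5], [6], [7], [8], [9]
  1-simplices (30): (30 of them)
  2-simplices (20): (20 of them)

Hence C_0 ≅ Z^10, C_1 ≅ Z^30, C_2 ≅ Z^20.

∂_1: C_1 → C_0 sends each edge [p,q] (with p < q) to q − p. For instance
  ∂[5,8] = [8] − [5].
As a 10×30 matrix over Z this has rank 9, with invariant factors (1,1,1,1,1,1,1,1,1).

Boundary ∂_2: C_2 → C_1 sends each 2-simplex [p,q,r] to [q,r] − [p,r] + [p,q]. For instance
  ∂[3,7,9] = [7,9] − [3,9] + [3,7],
  ∂[0,1,2] = [1,2] − [0,2] + [0,1].
This gives a 30×20 integer matrix of rank 20; reducing to Smith normal form yields diagonal entries (1,1,1,1,1,1,1,1,1,1,1,1,1,1,1,1,1,1,1,2).

Computing H_k = (kernel of ∂_k) / (image of ∂_{k+1}):

  H_0: rank C_0 − rank ∂_1 = 10 − 9 = 1, and the invariant factors of ∂_1 are all 1, so H_0 ≅ Z.
  H_1: rank ker ∂_1 − rank ∂_2 = (30 − 9) − 20 = 1, and ∂_2 has invariant factor 2 > 1, so H_1 ≅ Z ⊕ Z/2.
  H_2: rank ker ∂_2 − rank ∂_3 = (20 − 20) − 0 = 0, and there is no ∂_3, so H_2 ≅ 0.

Hence the Betti numbers are b_0 = 1, b_1 = 1, b_2 = 0.

b_0 = 1, b_1 = 1, b_2 = 0.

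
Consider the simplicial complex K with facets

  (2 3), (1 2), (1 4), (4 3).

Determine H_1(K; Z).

H_1 ≅ Z.

We work with the vertex ordering 1 < 2 < 3 < 4. The simplices of K, each written with vertices in increasing order, are:

  0-simplices (4): [1], [2], [3], [4]
  1-simplices (4): [1,2], [1,4], [2,3], [3,4]

Hence C_0 ≅ Z^4, C_1 ≅ Z^4.

The boundary map ∂_1: C_1 → C_0 maps an edge to its endpoints' difference, ∂[p,q] = q − p. For instance
  ∂[2,3] = [3] − [2].
The resulting 4×4 matrix has rank 3, and its Smith normal form has invariant factors (1,1,1).

Reading off H_k = ker ∂_k / im ∂_{k+1}:

  H_1: rank ker ∂_1 − rank ∂_2 = (4 − 3) − 0 = 1, and there is no ∂_2, so H_1 ≅ Z.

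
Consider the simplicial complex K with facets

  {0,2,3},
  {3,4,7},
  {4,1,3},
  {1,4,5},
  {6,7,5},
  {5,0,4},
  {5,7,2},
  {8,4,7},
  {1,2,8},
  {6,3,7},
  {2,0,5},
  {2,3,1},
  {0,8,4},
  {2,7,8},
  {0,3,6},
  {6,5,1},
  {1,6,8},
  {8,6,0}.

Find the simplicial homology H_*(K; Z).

H_0 ≅ Z,  H_1 ≅ Z^2,  H_2 ≅ Z.

Take the total order 0 < 1 < 2 < 3 < 4 < 5 < 6 < 7 < 8 on the vertex set. Then K (dimension 2) consists of the simplices:

  0-simplices (9): [0], [1], [2], [3], [4], [5], [6], [7], [8]
  1-simplices (27): (27 of them)
  2-simplices (18): [0,2,3], [0,2,5], [0,3,6], [0,4,5], [0,4,8], [0,6,8], [1,2,3], [1,2,8], [1,3,4], [1,4,5], [1,5,6], [1,6,8], [2,5,7], [2,7,8], [3,4,7], [3,6,7], [4,7,8], [5,6,7]

Hence C_0 ≅ Z^9, C_1 ≅ Z^27, C_2 ≅ Z^18.

∂_1: C_1 → C_0 sends each edge [p,q] (with p < q) to q − p.
The resulting 9×27 matrix has rank 8, and its Smith normal form has invariant factors (1,1,1,1,1,1,1,1).

Boundary ∂_2: C_2 → C_1 maps a triangle to the signed sum of its edges. For instance
  ∂[1,6,8] = [6,8] − [1,8] + [1,6],
  ∂[2,7,8] = [7,8] − [2,8] + [2,7].
As a 27×18 matrix over Z this has rank 17, with invariant factors (1,1,1,1,1,1,1,1,1,1,1,1,1,1,1,1,1).

From H_k ≅ ker(∂_k) / im(∂_{k+1}) we obtain:

  H_0: rank C_0 − rank ∂_1 = 9 − 8 = 1, and the invariant factors of ∂_1 are all 1, so H_0 = Z.
  H_1: rank ker ∂_1 − rank ∂_2 = (27 − 8) − 17 = 2, and the invariant factors of ∂_2 are all 1, so H_1 = Z^2.
  H_2: rank ker ∂_2 − rank ∂_3 = (18 − 17) − 0 = 1, and there is no ∂_3, so H_2 = Z.

As a check, the Euler characteristic is 9 − 27 + 18 = 0, which agrees with 1 − 2 + 1 = 0.
(K is a triangulation of the torus T^2.)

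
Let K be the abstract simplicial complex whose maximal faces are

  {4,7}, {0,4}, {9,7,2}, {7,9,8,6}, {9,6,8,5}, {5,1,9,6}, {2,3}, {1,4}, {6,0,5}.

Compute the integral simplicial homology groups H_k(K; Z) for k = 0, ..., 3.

H_0 = Z,  H_1 = Z^2,  H_2 = 0,  H_3 = 0.

Order the vertices as 0 < 1 < 2 < 3 < 4 < 5 < 6 < 7 < 8 < 9. Listing each simplex with vertices in this order, K has dimension 3 with simplices:

  0-simplices (10): [0], [1], [2], [3], [4], [5], [6], [7], [8], [9]
  1-simplices (20): [0,4], [0,5], [0,6], [1,4], [1,5], [1,6], [1,9], [2,3], [2,7], [2,9], [4,7], [5,6], [5,8], [5,9], [6,7], [6,8], [6,9], [7,8], [7,9], [8,9]
  2-simplices (12): [0,5,6], [1,5,6], [1,5,9], [1,6,9], [2,7,9], [5,6,8], [5,6,9], [5,8,9], [6,7,8], [6,7,9], [6,8,9], [7,8,9]
  3-simplices (3): [1,5,6,9], [5,6,8,9], [6,7,8,9]

so the chain groups are C_0 ≅ Z^10, C_1 ≅ Z^20, C_2 ≅ Z^12, C_3 ≅ Z^3.

∂_1: C_1 → C_0 sends each edge [p,q] (with p < q) to q − p.
As a 10×20 matrix over Z this has rank 9, with invariant factors (1,1,1,1,1,1,1,1,1).

∂_2: C_2 → C_1 sends each 2-simplex [p,q,r] to [q,r] − [p,r] + [p,q]. For instance
  ∂[1,6,9] = [6,9] − [1,9] + [1,6],
  ∂[5,6,9] = [6,9] − [5,9] + [5,6].
As a 20×12 matrix over Z this has rank 9, with invariant factors (1,1,1,1,1,1,1,1,1).

The boundary map ∂_3: C_3 → C_2 sends each 3-simplex σ to the alternating sum Σ_i (−1)^i (σ with its i-th vertex removed). For instance
  ∂[5,6,8,9] = [6,8,9] − [5,8,9] + [5,6,9] − [5,6,8],
  ∂[1,5,6,9] = [5,6,9] − [1,6,9] + [1,5,9] − [1,5,6].
This gives a 12×3 integer matrix of rank 3; reducing to Smith normal form yields diagonal entries (1,1,1).

From H_k ≅ ker(∂_k) / im(∂_{k+1}) we obtain:

  H_0: rank C_0 − rank ∂_1 = 10 − 9 = 1, and the invariant factors of ∂_1 are all 1, so H_0 = Z.
  H_1: rank ker ∂_1 − rank ∂_2 = (20 − 9) − 9 = 2, and the invariant factors of ∂_2 are all 1, so H_1 = Z^2.
  H_2: rank ker ∂_2 − rank ∂_3 = (12 − 9) − 3 = 0, and the invariant factors of ∂_3 are all 1, so H_2 = 0.
  H_3: rank ker ∂_3 − rank ∂_4 = (3 − 3) − 0 = 0, and there is no ∂_4, so H_3 = 0.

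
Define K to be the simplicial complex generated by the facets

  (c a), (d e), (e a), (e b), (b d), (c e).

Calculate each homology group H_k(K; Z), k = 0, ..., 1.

We work with the vertex ordering a < b < c < d < e. The simplices of K, each written with vertices in increasing order, are:

  0-simplices (5): a, b, c, d, e
  1-simplices (6): ac, ae, bd, be, ce, de

Hence C_0 ≅ Z^5, C_1 ≅ Z^6.

Boundary ∂_1: C_1 → C_0 maps an edge to its endpoints' difference, ∂[p,q] = q − p. For instance
  ∂ce = e − c.
As a 5×6 matrix over Z this has rank 4, with invariant factors (1,1,1,1).

From H_k ≅ ker(∂_k) / im(∂_{k+1}) we obtain:

  H_0: rank C_0 − rank ∂_1 = 5 − 4 = 1, and the invariant factors of ∂_1 are all 1, so H_0 ≅ Z.
  H_1: rank ker ∂_1 − rank ∂_2 = (6 − 4) − 0 = 2, and there is no ∂_2, so H_1 ≅ Z^2.

H_0 = Z,  H_1 = Z^2.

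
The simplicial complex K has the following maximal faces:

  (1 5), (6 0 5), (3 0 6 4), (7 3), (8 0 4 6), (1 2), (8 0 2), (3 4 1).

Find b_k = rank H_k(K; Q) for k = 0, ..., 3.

b_0 = 1, b_1 = 2, b_2 = 0, b_3 = 0.

Order the vertices as 0 < 1 < 2 < 3 < 4 < 5 < 6 < 7 < 8. Listing each simplex with vertices in this order, K has dimension 3 with simplices:

  0-simplices (9): [0], [1], [2], [3], [4], [5], [6], [7], [8]
  1-simplices (18): [0,2], [0,3], [0,4], [0,5], [0,6], [0,8], [1,2], [1,3], [1,4], [1,5], [2,8], [3,4], [3,6], [3,7], [4,6], [4,8], [5,6], [6,8]
  2-simplices (10): [0,2,8], [0,3,4], [0,3,6], [0,4,6], [0,4,8], [0,5,6], [0,6,8], [1,3,4], [3,4,6], [4,6,8]
  3-simplices (2): [0,3,4,6], [0,4,6,8]

Hence C_0 ≅ Z^9, C_1 ≅ Z^18, C_2 ≅ Z^10, C_3 ≅ Z^2.

∂_1: C_1 → C_0 maps an edge to its endpoints' difference, ∂[p,q] = q − p.
This gives a 9×18 integer matrix of rank 8; reducing to Smith normal form yields diagonal entries (1,1,1,1,1,1,1,1).

Boundary ∂_2: C_2 → C_1 maps a triangle to the signed sum of its edges. For instance
  ∂[0,5,6] = [5,6] − [0,6] + [0,5],
  ∂[1,3,4] = [3,4] − [1,4] + [1,3].
The 18×10 boundary matrix has rank 8 and Smith normal form diag(1,1,1,1,1,1,1,1).

∂_3: C_3 → C_2 sends each 3-simplex σ to the alternating sum Σ_i (−1)^i (σ with its i-th vertex removed). For instance
  ∂[0,4,6,8] = [4,6,8] − [0,6,8] + [0,4,8] − [0,4,6],
  ∂[0,3,4,6] = [3,4,6] − [0,4,6] + [0,3,6] − [0,3,4].
As a 10×2 matrix over Z this has rank 2, with invariant factors (1,1).

Reading off H_k = ker ∂_k / im ∂_{k+1}:

  H_0: rank C_0 − rank ∂_1 = 9 − 8 = 1, and the invariant factors of ∂_1 are all 1, so H_0 ≅ Z.
  H_1: rank ker ∂_1 − rank ∂_2 = (18 − 8) − 8 = 2, and the invariant factors of ∂_2 are all 1, so H_1 ≅ Z^2.
  H_2: rank ker ∂_2 − rank ∂_3 = (10 − 8) − 2 = 0, and the invariant factors of ∂_3 are all 1, so H_2 ≅ 0.
  H_3: rank ker ∂_3 − rank ∂_4 = (2 − 2) − 0 = 0, and there is no ∂_4, so H_3 ≅ 0.

As a check, the Euler characteristic is 9 − 18 + 10 − 2 = -1, which agrees with 1 − 2 + 0 − 0 = -1.

Hence the Betti numbers are b_0 = 1, b_1 = 2, b_2 = 0, b_3 = 0.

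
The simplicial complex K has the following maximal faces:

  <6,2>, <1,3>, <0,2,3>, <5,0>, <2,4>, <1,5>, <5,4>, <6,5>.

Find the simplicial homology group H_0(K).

Fix the vertex order 0 < 1 < 2 < 3 < 4 < 5 < 6 and write every simplex with vertices in increasing order. Then dim K = 2 and the simplices of K are:

  0-simplices (7): [0], [1], [2], [3], [4], [5], [6]
  1-simplices (10): [0,2], [0,3], [0,5], [1,3], [1,5], [2,3], [2,4], [2,6], [4,5], [5,6]
  2-simplices (1): [0,2,3]

Hence C_0 ≅ Z^7, C_1 ≅ Z^10, C_2 ≅ Z^1.

∂_1: C_1 → C_0 maps an edge to its endpoints' difference, ∂[p,q] = q − p. For instance
  ∂[2,3] = [3] − [2].
As a 7×10 matrix over Z this has rank 6, with invariant factors (1,1,1,1,1,1).

Boundary ∂_2: C_2 → C_1 sends each 2-simplex [p,q,r] to [q,r] − [p,r] + [p,q]. For instance
  ∂[0,2,3] = [2,3] − [0,3] + [0,2].
The resulting 10×1 matrix has rank 1, and its Smith normal form has invariant factors (1).

Now H_k = ker ∂_k / im ∂_{k+1}, so:

  H_0: rank C_0 − rank ∂_1 = 7 − 6 = 1, and the invariant factors of ∂_1 are all 1, so H_0 ≅ Z.

H_0 ≅ Z.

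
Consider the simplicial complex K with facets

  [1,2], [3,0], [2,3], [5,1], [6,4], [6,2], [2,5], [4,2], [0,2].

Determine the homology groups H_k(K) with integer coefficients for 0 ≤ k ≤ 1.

H_0 = Z,  H_1 = Z^3.

K has 7 vertices, 9 edges.
rank ∂_0 = 0, rank ∂_1 = 6 ⇒ b_0 = 7 − 0 − 6 = 1; all invariant factors of ∂_1 are 1 so no torsion. So H_0 = Z.
rank ∂_1 = 6, rank ∂_2 = 0 ⇒ b_1 = 9 − 6 − 0 = 3. So H_1 = Z^3.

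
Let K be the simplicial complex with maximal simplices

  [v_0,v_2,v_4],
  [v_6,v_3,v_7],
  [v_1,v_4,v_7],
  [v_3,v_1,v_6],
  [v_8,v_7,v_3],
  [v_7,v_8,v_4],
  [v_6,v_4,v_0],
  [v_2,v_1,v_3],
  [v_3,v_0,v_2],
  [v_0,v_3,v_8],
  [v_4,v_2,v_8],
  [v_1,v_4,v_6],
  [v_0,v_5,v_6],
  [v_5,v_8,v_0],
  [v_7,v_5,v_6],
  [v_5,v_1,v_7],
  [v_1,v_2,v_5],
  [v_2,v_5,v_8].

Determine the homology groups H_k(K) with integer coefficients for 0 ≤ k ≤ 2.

H_0 = Z,  H_1 = Z ⊕ Z_2,  H_2 = 0.

Fix the vertex order v_0 < v_1 < v_2 < v_3 < v_4 < v_5 < v_6 < v_7 < v_8 and write every simplex with vertices in increasing order. Then dim K = 2 and the simplices of K are:

  0-simplices (9): [v_0], [v_1], [v_2], [v_3], [v_4], [v_5], [v_6], [v_7], [v_8]
  1-simplices (27): (27 of them)
  2-simplices (18): (18 of them)

so the chain groups are C_0 ≅ Z^9, C_1 ≅ Z^27, C_2 ≅ Z^18.

The boundary map ∂_1: C_1 → C_0 is given by ∂[p,q] = [q] − [p]. For instance
  ∂[v_0,v_5] = [v_5] − [v_0].
As a 9×27 matrix over Z this has rank 8, with invariant factors (1,1,1,1,1,1,1,1).

The boundary map ∂_2: C_2 → C_1 acts by ∂[p,q,r] = [q,r] − [p,r] + [p,q]. For instance
  ∂[v_5,v_6,v_7] = [v_6,v_7] − [v_5,v_7] + [v_5,v_6],
  ∂[v_1,v_5,v_7] = [v_5,v_7] − [v_1,v_7] + [v_1,v_5].
As a 27×18 matrix over Z this has rank 18, with invariant factors (1,1,1,1,1,1,1,1,1,1,1,1,1,1,1,1,1,2).

From H_k ≅ ker(∂_k) / im(∂_{k+1}) we obtain:

  H_0: rank C_0 − rank ∂_1 = 9 − 8 = 1, and the invariant factors of ∂_1 are all 1, so H_0 = Z.
  H_1: rank ker ∂_1 − rank ∂_2 = (27 − 8) − 18 = 1, and ∂_2 has invariant factor 2 > 1, so H_1 = Z ⊕ Z_2.
  H_2: rank ker ∂_2 − rank ∂_3 = (18 − 18) − 0 = 0, and there is no ∂_3, so H_2 = 0.

(K is a triangulation of the Klein bottle.)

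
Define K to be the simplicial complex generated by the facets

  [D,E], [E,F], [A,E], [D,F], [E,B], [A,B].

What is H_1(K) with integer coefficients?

K has 5 vertices, 6 edges.
rank ∂_1 = 4, rank ∂_2 = 0 ⇒ b_1 = 6 − 4 − 0 = 2. So H_1 = Z^2.

H_1 = Z^2.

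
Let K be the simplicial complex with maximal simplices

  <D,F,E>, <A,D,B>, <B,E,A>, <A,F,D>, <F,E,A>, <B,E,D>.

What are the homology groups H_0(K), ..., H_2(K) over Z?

H_0 = Z,  H_1 = 0,  H_2 = Z.

K has 5 vertices, 9 edges, 6 triangles.
rank ∂_0 = 0, rank ∂_1 = 4 ⇒ b_0 = 5 − 0 − 4 = 1; all invariant factors of ∂_1 are 1 so no torsion. So H_0 ≅ Z.
rank ∂_1 = 4, rank ∂_2 = 5 ⇒ b_1 = 9 − 4 − 5 = 0; all invariant factors of ∂_2 are 1 so no torsion. So H_1 ≅ 0.
rank ∂_2 = 5, rank ∂_3 = 0 ⇒ b_2 = 6 − 5 − 0 = 1. So H_2 ≅ Z.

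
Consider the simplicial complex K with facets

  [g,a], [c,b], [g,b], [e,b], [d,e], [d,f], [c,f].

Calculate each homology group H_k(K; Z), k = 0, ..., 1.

H_0 ≅ Z,  H_1 ≅ Z.

Fix the vertex order a < b < c < d < e < f < g and write every simplex with vertices in increasing order. Then dim K = 1 and the simplices of K are:

  0-simplices (7): a, b, c, d, e, f, g
  1-simplices (7): ag, bc, be, bg, cf, de, df

so the chain groups are C_0 ≅ Z^7, C_1 ≅ Z^7.

The boundary map ∂_1: C_1 → C_0 is given by ∂[p,q] = [q] − [p]. For instance
  ∂ag = g − a.
The 7×7 boundary matrix has rank 6 and Smith normal form diag(1,1,1,1,1,1).

From H_k ≅ ker(∂_k) / im(∂_{k+1}) we obtain:

  H_0: rank C_0 − rank ∂_1 = 7 − 6 = 1, and the invariant factors of ∂_1 are all 1, so H_0 ≅ Z.
  H_1: rank ker ∂_1 − rank ∂_2 = (7 − 6) − 0 = 1, and there is no ∂_2, so H_1 ≅ Z.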